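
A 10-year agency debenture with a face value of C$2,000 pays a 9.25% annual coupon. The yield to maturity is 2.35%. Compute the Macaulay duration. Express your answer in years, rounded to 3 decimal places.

Periodic yield y = 0.0235. Discount each cash flow and weight by its year:
  t   CF        PV=CF/(1+0.0235)^t    t·PV
  1       185.00       180.7523       180.7523
  2       185.00       176.6022       353.2043
  3       185.00       172.5473       517.6419
  4       185.00       168.5855       674.3422
  5       185.00       164.7148       823.5738
  6       185.00       160.9328       965.5970
  7       185.00       157.2377     1,100.6642
  8       185.00       153.6275     1,229.0200
  9       185.00       150.1001     1,350.9013
  10    2,185.00     1,732.1000    17,321.0004
  Σ                  3,217.2003    24,516.6973
Price P = Σ PV = 3,217.2003.
Macaulay duration = Σ(t·PV) / P = 24,516.6973 / 3,217.2003 = 7.62051 years.

7.621 years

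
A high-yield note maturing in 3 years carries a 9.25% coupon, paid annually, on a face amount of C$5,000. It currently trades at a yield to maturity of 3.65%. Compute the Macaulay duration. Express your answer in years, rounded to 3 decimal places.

2.771 years

Periodic yield y = 0.0365. Discount each cash flow and weight by its year:
  t   CF        PV=CF/(1+0.0365)^t    t·PV
  1       462.50       446.2132       446.2132
  2       462.50       430.5000       860.9999
  3     5,462.50     4,905.5028    14,716.5085
  Σ                  5,782.2160    16,023.7216
Price P = Σ PV = 5,782.2160.
Macaulay duration = Σ(t·PV) / P = 16,023.7216 / 5,782.2160 = 2.77121 years.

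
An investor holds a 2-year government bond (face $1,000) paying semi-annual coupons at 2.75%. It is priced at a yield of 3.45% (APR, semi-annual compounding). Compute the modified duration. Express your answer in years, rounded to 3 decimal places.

1.926 years

Periodic yield y = 0.01725. First find Macaulay duration:
  t   CF        PV=CF/(1+0.01725)^t    t·PV
  1        13.75        13.5168        13.5168
  2        13.75        13.2876        26.5752
  3        13.75        13.0623        39.1869
  4     1,013.75       946.7168     3,786.8671
  Σ                    986.5835     3,866.1461
P = 986.5835; Macaulay duration = 3,866.1461 / 986.5835 = 3.91872 half-year periods = 1.95936 years.
Modified duration = D_Mac / (1 + y) = 1.95936 / 1.01725 = 1.92613 years.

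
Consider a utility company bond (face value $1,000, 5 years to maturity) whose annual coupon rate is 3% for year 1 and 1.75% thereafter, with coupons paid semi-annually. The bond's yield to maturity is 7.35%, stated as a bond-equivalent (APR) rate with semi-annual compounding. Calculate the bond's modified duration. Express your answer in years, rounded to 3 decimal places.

4.547 years

Periodic yield y = 0.03675. First find Macaulay duration:
  t   CF        PV=CF/(1+0.03675)^t    t·PV
  1        15.00        14.4683        14.4683
  2        15.00        13.9554        27.9109
  3         8.75         7.8521        23.5563
  4         8.75         7.5738        30.2951
  5         8.75         7.3053        36.5265
  6         8.75         7.0463        42.2781
  7         8.75         6.7966        47.5760
  8         8.75         6.5556        52.4452
  9         8.75         6.3233        56.9094
  10    1,008.75       703.1421     7,031.4211
  Σ                    781.0188     7,363.3867
P = 781.0188; Macaulay duration = 7,363.3867 / 781.0188 = 9.42792 half-year periods = 4.71396 years.
Modified duration = D_Mac / (1 + y) = 4.71396 / 1.03675 = 4.54687 years.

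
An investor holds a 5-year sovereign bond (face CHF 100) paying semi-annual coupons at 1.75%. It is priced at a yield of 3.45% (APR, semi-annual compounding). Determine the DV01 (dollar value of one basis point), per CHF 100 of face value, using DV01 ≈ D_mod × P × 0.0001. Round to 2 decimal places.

CHF 0.04

Periodic yield y = 0.01725.
  t   CF        PV=CF/(1+0.01725)^t    t·PV
  1        0.875         0.8602         0.8602
  2        0.875         0.8456         1.6912
  3        0.875         0.8312         2.4937
  4        0.875         0.8171         3.2686
  5        0.875         0.8033         4.0164
  6        0.875         0.7897         4.7380
  7        0.875         0.7763         5.4339
  8        0.875         0.7631         6.1049
  9        0.875         0.7502         6.7515
  10     100.875        85.0172       850.1715
  Σ                     92.2538       885.5298
P = 92.2538; D_Mac = 9.59885 half-year periods = 4.79942 yrs; D_mod = 4.71804 yrs.
DV01 ≈ 4.71804 × 92.2538 × 0.0001 = 0.043526.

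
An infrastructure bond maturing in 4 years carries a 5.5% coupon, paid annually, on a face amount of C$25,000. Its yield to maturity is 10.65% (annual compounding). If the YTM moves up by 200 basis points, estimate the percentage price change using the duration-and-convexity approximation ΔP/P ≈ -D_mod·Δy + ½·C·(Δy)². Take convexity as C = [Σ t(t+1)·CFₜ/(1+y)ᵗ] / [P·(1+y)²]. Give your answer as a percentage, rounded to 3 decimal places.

-6.337%

With y = 0.1065:
  t   CF        PV=CF/(1+0.1065)^t    t·PV        t(t+1)·PV
  1     1,375.00     1,242.6570     1,242.6570       2,485.3141
  2     1,375.00     1,123.0520     2,246.1040       6,738.3119
  3     1,375.00     1,014.9589     3,044.8766      12,179.5064
  4    26,375.00    17,594.8997    70,379.5988     351,897.9938
  Σ                 20,975.5676    76,913.2364     373,301.1263
P = 20,975.5676; D_Mac = 3.66680 yrs; D_mod = 3.31387 yrs; C = 14.53593.
Duration effect: -3.31387 × (+0.02) = -0.066277
Convexity effect: 0.5 × 14.53593 × (0.02)² = +0.0029072
ΔP/P ≈ -0.066277 + 0.0029072 = -0.063370 = -6.3370%.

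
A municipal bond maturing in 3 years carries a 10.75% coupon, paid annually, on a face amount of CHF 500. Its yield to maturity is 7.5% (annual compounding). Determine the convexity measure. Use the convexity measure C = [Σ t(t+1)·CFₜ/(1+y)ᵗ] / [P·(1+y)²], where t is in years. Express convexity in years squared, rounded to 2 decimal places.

With y = 0.075:
  t   CF        PV=CF/(1+0.075)^t    t·PV        t(t+1)·PV
  1        53.75        50.0000        50.0000         100.0000
  2        53.75        46.5116        93.0233         279.0698
  3       553.75       445.7469     1,337.2407       5,348.9630
  Σ                    542.2585     1,480.2640       5,728.0328
P = 542.2585.
Convexity = Σ t(t+1)·PV / [P·(1+y)²] = 5,728.0328 / (542.2585 × 1.155625) = 9.14076.

9.14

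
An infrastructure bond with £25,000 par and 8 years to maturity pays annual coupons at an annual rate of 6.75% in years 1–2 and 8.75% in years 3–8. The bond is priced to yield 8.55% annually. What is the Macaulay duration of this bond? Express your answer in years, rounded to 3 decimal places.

6.254 years

Periodic yield y = 0.0855. Discount each cash flow and weight by its year:
  t   CF        PV=CF/(1+0.0855)^t    t·PV
  1     1,687.50     1,554.5831     1,554.5831
  2     1,687.50     1,432.1356     2,864.2711
  3     2,187.50     1,710.2460     5,130.7379
  4     2,187.50     1,575.5375     6,302.1501
  5     2,187.50     1,451.4394     7,257.1972
  6     2,187.50     1,337.1160     8,022.6962
  7     2,187.50     1,231.7974     8,622.5815
  8    27,187.50    14,103.6218   112,828.9740
  Σ                 24,396.4768   152,583.1912
Price P = Σ PV = 24,396.4768.
Macaulay duration = Σ(t·PV) / P = 152,583.1912 / 24,396.4768 = 6.25431 years.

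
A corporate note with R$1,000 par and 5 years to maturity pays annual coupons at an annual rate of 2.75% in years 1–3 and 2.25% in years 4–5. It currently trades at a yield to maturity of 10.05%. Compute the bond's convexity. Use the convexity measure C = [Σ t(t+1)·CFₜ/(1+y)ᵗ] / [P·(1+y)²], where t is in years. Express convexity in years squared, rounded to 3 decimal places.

22.734

With y = 0.1005:
  t   CF        PV=CF/(1+0.1005)^t    t·PV        t(t+1)·PV
  1        27.50        24.9886        24.9886          49.9773
  2        27.50        22.7066        45.4133         136.2398
  3        27.50        20.6330        61.8990         247.5961
  4        22.50        15.3399        61.3596         306.7979
  5     1,022.50       633.4511     3,167.2554      19,003.5325
  Σ                    717.1193     3,360.9159      19,744.1435
P = 717.1193.
Convexity = Σ t(t+1)·PV / [P·(1+y)²] = 19,744.1435 / (717.1193 × 1.211100) = 22.73353.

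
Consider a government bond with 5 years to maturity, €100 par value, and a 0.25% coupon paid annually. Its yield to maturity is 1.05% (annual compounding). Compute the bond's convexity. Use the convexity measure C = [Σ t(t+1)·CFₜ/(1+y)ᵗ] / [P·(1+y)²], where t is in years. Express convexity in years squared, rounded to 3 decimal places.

With y = 0.0105:
  t   CF        PV=CF/(1+0.0105)^t    t·PV        t(t+1)·PV
  1         0.25         0.2474         0.2474           0.4948
  2         0.25         0.2448         0.4897           1.4690
  3         0.25         0.2423         0.7269           2.9075
  4         0.25         0.2398         0.9591           4.7954
  5       100.25        95.1487       475.7434       2,854.4606
  Σ                     96.1230       478.1664       2,864.1272
P = 96.1230.
Convexity = Σ t(t+1)·PV / [P·(1+y)²] = 2,864.1272 / (96.1230 × 1.021110) = 29.18048.

29.180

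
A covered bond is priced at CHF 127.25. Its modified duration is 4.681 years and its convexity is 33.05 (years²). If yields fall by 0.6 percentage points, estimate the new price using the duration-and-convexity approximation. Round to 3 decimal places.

Duration effect: -D_mod·Δy = -4.681 × (-0.006) = +0.028086
Convexity effect: ½·C·(Δy)² = 0.5 × 33.05 × (-0.006)² = +0.0005949
ΔP/P ≈ +0.028086 + 0.0005949 = +0.0286809
New price ≈ 127.25 × (1 + 0.0286809) = 130.899644525.

CHF 130.900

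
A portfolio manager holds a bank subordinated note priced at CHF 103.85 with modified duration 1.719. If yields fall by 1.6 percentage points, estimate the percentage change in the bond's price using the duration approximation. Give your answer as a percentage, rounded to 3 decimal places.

Duration approximation: ΔP/P ≈ -D_mod · Δy = -1.719 × (-0.016) = +0.027504.
As a percentage: +2.7504%.

+2.750%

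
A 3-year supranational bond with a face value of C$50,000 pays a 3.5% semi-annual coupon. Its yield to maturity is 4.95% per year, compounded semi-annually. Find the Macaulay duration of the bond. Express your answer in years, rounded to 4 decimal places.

2.8708 years

Periodic yield y = 0.02475. Discount each cash flow and weight by its period:
  t   CF        PV=CF/(1+0.02475)^t    t·PV
  1       875.00       853.8668       853.8668
  2       875.00       833.2440     1,666.4880
  3       875.00       813.1193     2,439.3579
  4       875.00       793.4807     3,173.9226
  5       875.00       774.3163     3,871.5816
  6    50,875.00    43,933.6069   263,601.6417
  Σ                 48,001.6340   275,606.8587
Price P = Σ PV = 48,001.6340.
Macaulay duration = Σ(t·PV) / P = 275,606.8587 / 48,001.6340 = 5.74161 half-year periods.
In years: 5.74161 / 2 = 2.87081 years.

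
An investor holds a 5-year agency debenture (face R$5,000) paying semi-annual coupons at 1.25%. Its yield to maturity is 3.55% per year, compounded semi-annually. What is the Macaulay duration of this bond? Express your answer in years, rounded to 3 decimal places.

Periodic yield y = 0.01775. Discount each cash flow and weight by its period:
  t   CF        PV=CF/(1+0.01775)^t    t·PV
  1        31.25        30.7050        30.7050
  2        31.25        30.1695        60.3390
  3        31.25        29.6433        88.9299
  4        31.25        29.1263       116.5053
  5        31.25        28.6183       143.0917
  6        31.25        28.1192       168.7154
  7        31.25        27.6288       193.4017
  8        31.25        27.1470       217.1756
  9        31.25        26.6735       240.0615
  10    5,031.25     4,219.5369    42,195.3688
  Σ                  4,477.3678    43,454.2939
Price P = Σ PV = 4,477.3678.
Macaulay duration = Σ(t·PV) / P = 43,454.2939 / 4,477.3678 = 9.70532 half-year periods.
In years: 9.70532 / 2 = 4.85266 years.

4.853 years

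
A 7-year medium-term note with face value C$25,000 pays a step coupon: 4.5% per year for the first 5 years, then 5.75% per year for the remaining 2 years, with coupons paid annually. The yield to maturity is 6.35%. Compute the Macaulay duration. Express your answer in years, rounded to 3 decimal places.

Periodic yield y = 0.0635. Discount each cash flow and weight by its year:
  t   CF        PV=CF/(1+0.0635)^t    t·PV
  1     1,125.00     1,057.8279     1,057.8279
  2     1,125.00       994.6666     1,989.3332
  3     1,125.00       935.2765     2,805.8296
  4     1,125.00       879.4326     3,517.7303
  5     1,125.00       826.9230     4,134.6148
  6     1,437.50       993.5344     5,961.2061
  7    26,437.50    17,181.3753   120,269.6273
  Σ                 22,869.0363   139,736.1692
Price P = Σ PV = 22,869.0363.
Macaulay duration = Σ(t·PV) / P = 139,736.1692 / 22,869.0363 = 6.11028 years.

6.110 years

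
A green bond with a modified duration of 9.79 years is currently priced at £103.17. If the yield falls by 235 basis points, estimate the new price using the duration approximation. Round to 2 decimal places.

Duration approximation: ΔP/P ≈ -D_mod · Δy = -9.79 × (-0.0235) = +0.230065.
New price ≈ 103.17 × (1 + 0.230065) = 126.90580605.

£126.91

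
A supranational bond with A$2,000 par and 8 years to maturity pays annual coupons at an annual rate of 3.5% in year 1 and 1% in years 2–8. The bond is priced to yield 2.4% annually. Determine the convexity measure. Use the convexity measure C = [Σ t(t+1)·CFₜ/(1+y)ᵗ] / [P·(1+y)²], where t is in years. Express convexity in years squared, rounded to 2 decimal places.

With y = 0.024:
  t   CF        PV=CF/(1+0.024)^t    t·PV        t(t+1)·PV
  1        70.00        68.3594        68.3594         136.7188
  2        20.00        19.0735        38.1470         114.4409
  3        20.00        18.6265        55.8794         223.5174
  4        20.00        18.1899        72.7596         363.7979
  5        20.00        17.7636        88.8178         532.9071
  6        20.00        17.3472       104.0834         728.5839
  7        20.00        16.9407       118.5846         948.6769
  8     2,020.00     1,670.9048    13,367.2387     120,305.1483
  Σ                  1,847.2055    13,913.8698     123,353.7911
P = 1,847.2055.
Convexity = Σ t(t+1)·PV / [P·(1+y)²] = 123,353.7911 / (1,847.2055 × 1.048576) = 63.68503.

63.69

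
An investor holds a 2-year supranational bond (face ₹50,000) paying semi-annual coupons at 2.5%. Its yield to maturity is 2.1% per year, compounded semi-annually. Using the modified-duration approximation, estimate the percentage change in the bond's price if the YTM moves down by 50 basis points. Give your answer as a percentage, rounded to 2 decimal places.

+0.97%

Periodic yield y = 0.0105. Modified duration first:
  t   CF        PV=CF/(1+0.0105)^t    t·PV
  1       625.00       618.5057       618.5057
  2       625.00       612.0789     1,224.1577
  3       625.00       605.7188     1,817.1564
  4    50,625.00    48,553.4131   194,213.6526
  Σ                 50,389.7165   197,873.4725
P = 50,389.7165; D_Mac = 3.92686 half-year periods = 1.96343 yrs; D_mod = 1.96343/(1+0.0105) = 1.94303 yrs.
ΔP/P ≈ -D_mod · Δy = -1.94303 × (-0.005) = +0.009715 = +0.9715%.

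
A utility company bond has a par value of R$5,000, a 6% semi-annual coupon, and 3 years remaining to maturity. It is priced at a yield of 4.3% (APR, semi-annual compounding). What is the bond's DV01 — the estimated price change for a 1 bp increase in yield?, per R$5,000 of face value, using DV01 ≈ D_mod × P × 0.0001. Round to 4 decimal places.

Periodic yield y = 0.0215.
  t   CF        PV=CF/(1+0.0215)^t    t·PV
  1       150.00       146.8429       146.8429
  2       150.00       143.7522       287.5044
  3       150.00       140.7266       422.1798
  4       150.00       137.7646       551.0586
  5       150.00       134.8650       674.3252
  6     5,150.00     4,532.9090    27,197.4542
  Σ                  5,236.8604    29,279.3650
P = 5,236.8604; D_Mac = 5.59102 half-year periods = 2.79551 yrs; D_mod = 2.73667 yrs.
DV01 ≈ 2.73667 × 5,236.8604 × 0.0001 = 1.433155.

R$1.4332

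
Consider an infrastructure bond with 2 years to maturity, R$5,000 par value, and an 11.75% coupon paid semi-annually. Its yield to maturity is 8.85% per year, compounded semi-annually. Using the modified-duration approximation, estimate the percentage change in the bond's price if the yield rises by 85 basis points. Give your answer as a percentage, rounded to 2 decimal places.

Periodic yield y = 0.04425. Modified duration first:
  t   CF        PV=CF/(1+0.04425)^t    t·PV
  1       293.75       281.3024       281.3024
  2       293.75       269.3822       538.7644
  3       293.75       257.9672       773.9015
  4     5,293.75     4,451.9009    17,807.6037
  Σ                  5,260.5527    19,401.5720
P = 5,260.5527; D_Mac = 3.68812 half-year periods = 1.84406 yrs; D_mod = 1.84406/(1+0.04425) = 1.76592 yrs.
ΔP/P ≈ -D_mod · Δy = -1.76592 × (+0.0085) = -0.015010 = -1.5010%.

-1.50%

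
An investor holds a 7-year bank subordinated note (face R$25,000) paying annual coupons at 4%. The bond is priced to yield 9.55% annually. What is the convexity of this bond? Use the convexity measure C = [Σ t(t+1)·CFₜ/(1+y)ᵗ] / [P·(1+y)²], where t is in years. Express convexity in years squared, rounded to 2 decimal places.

With y = 0.0955:
  t   CF        PV=CF/(1+0.0955)^t    t·PV        t(t+1)·PV
  1     1,000.00       912.8252       912.8252       1,825.6504
  2     1,000.00       833.2498     1,666.4997       4,999.4990
  3     1,000.00       760.6114     2,281.8343       9,127.3373
  4     1,000.00       694.3053     2,777.2211      13,886.1057
  5     1,000.00       633.7794     3,168.8968      19,013.3808
  6     1,000.00       578.5298     3,471.1786      24,298.2502
  7    26,000.00    13,730.5102    96,113.5713     768,908.5705
  Σ                 18,143.8111   110,392.0270     842,058.7938
P = 18,143.8111.
Convexity = Σ t(t+1)·PV / [P·(1+y)²] = 842,058.7938 / (18,143.8111 × 1.200120) = 38.67133.

38.67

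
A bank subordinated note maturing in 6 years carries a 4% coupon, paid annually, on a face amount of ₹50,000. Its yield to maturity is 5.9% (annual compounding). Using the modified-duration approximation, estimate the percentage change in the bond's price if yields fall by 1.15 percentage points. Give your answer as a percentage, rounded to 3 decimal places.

Periodic yield y = 0.059. Modified duration first:
  t   CF        PV=CF/(1+0.059)^t    t·PV
  1     2,000.00     1,888.5741     1,888.5741
  2     2,000.00     1,783.3561     3,566.7122
  3     2,000.00     1,684.0001     5,052.0003
  4     2,000.00     1,590.1795     6,360.7181
  5     2,000.00     1,501.5859     7,507.9297
  6    52,000.00    36,866.1328   221,196.7967
  Σ                 45,313.8286   245,572.7312
P = 45,313.8286; D_Mac = 5.41938 yrs; D_mod = 5.41938/(1+0.059) = 5.11745 yrs.
ΔP/P ≈ -D_mod · Δy = -5.11745 × (-0.0115) = +0.058851 = +5.8851%.

+5.885%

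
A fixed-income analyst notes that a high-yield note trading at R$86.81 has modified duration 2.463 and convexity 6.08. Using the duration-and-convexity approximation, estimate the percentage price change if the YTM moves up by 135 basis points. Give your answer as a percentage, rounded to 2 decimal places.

-3.27%

Duration effect: -D_mod·Δy = -2.463 × (+0.0135) = -0.0332505
Convexity effect: ½·C·(Δy)² = 0.5 × 6.08 × (0.0135)² = +0.00055404
ΔP/P ≈ -0.0332505 + 0.00055404 = -0.03269646
= -3.269646%.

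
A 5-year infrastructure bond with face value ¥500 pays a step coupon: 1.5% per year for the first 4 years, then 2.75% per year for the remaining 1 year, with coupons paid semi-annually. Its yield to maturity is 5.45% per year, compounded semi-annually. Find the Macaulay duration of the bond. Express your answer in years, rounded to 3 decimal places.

Periodic yield y = 0.02725. Discount each cash flow and weight by its period:
  t   CF        PV=CF/(1+0.02725)^t    t·PV
  1        3.750         3.6505         3.6505
  2        3.750         3.5537         7.1074
  3        3.750         3.4594        10.3782
  4        3.750         3.3676        13.4706
  5        3.750         3.2783        16.3916
  6        3.750         3.1913        19.1481
  7        3.750         3.1067        21.7468
  8        3.750         3.0243        24.1942
  9        6.875         5.3974        48.5769
  10     506.875       387.3819     3,873.8194
  Σ                    419.4113     4,038.4838
Price P = Σ PV = 419.4113.
Macaulay duration = Σ(t·PV) / P = 4,038.4838 / 419.4113 = 9.62893 half-year periods.
In years: 9.62893 / 2 = 4.81447 years.

4.814 years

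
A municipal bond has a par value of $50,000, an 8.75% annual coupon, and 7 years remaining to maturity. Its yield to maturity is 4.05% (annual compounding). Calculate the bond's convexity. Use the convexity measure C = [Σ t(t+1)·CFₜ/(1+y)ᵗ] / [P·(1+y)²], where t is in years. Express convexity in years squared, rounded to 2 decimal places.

39.10

With y = 0.0405:
  t   CF        PV=CF/(1+0.0405)^t    t·PV        t(t+1)·PV
  1     4,375.00     4,204.7093     4,204.7093       8,409.4185
  2     4,375.00     4,041.0469     8,082.0938      24,246.2813
  3     4,375.00     3,883.7548    11,651.2644      46,605.0577
  4     4,375.00     3,732.5851    14,930.3404      74,651.7022
  5     4,375.00     3,587.2995    17,936.4974     107,618.9844
  6     4,375.00     3,447.6689    20,686.0133     144,802.0934
  7    54,375.00    41,181.7387   288,272.1706   2,306,177.3644
  Σ                 64,078.8031   365,763.0892   2,712,510.9019
P = 64,078.8031.
Convexity = Σ t(t+1)·PV / [P·(1+y)²] = 2,712,510.9019 / (64,078.8031 × 1.082640) = 39.09966.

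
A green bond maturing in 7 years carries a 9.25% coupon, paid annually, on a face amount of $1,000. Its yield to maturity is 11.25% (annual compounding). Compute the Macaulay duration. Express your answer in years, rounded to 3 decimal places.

Periodic yield y = 0.1125. Discount each cash flow and weight by its year:
  t   CF        PV=CF/(1+0.1125)^t    t·PV
  1        92.50        83.1461        83.1461
  2        92.50        74.7380       149.4761
  3        92.50        67.1803       201.5408
  4        92.50        60.3867       241.5470
  5        92.50        54.2802       271.4011
  6        92.50        48.7912       292.7473
  7     1,092.50       517.9899     3,625.9294
  Σ                    906.5125     4,865.7878
Price P = Σ PV = 906.5125.
Macaulay duration = Σ(t·PV) / P = 4,865.7878 / 906.5125 = 5.36759 years.

5.368 years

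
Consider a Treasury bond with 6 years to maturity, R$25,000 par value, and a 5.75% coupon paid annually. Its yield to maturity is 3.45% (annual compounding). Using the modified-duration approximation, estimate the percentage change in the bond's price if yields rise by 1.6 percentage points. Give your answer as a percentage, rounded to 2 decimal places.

Periodic yield y = 0.0345. Modified duration first:
  t   CF        PV=CF/(1+0.0345)^t    t·PV
  1     1,437.50     1,389.5602     1,389.5602
  2     1,437.50     1,343.2191     2,686.4382
  3     1,437.50     1,298.4235     3,895.2705
  4     1,437.50     1,255.1218     5,020.4872
  5     1,437.50     1,213.2642     6,066.3209
  6    26,437.50    21,569.3677   129,416.2064
  Σ                 28,068.9565   148,474.2834
P = 28,068.9565; D_Mac = 5.28963 yrs; D_mod = 5.28963/(1+0.0345) = 5.11322 yrs.
ΔP/P ≈ -D_mod · Δy = -5.11322 × (+0.016) = -0.081812 = -8.1812%.

-8.18%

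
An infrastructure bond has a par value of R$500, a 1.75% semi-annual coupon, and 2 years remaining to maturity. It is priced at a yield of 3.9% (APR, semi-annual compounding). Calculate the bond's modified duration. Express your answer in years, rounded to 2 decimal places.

Periodic yield y = 0.0195. First find Macaulay duration:
  t   CF        PV=CF/(1+0.0195)^t    t·PV
  1        4.375         4.2913         4.2913
  2        4.375         4.2092         8.4185
  3        4.375         4.1287        12.3862
  4      504.375       466.8793     1,867.5173
  Σ                    479.5086     1,892.6132
P = 479.5086; Macaulay duration = 1,892.6132 / 479.5086 = 3.94698 half-year periods = 1.97349 years.
Modified duration = D_Mac / (1 + y) = 1.97349 / 1.0195 = 1.93575 years.

1.94 years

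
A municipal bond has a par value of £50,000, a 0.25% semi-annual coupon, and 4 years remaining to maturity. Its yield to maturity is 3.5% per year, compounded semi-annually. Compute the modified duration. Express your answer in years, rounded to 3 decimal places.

3.913 years

Periodic yield y = 0.0175. First find Macaulay duration:
  t   CF        PV=CF/(1+0.0175)^t    t·PV
  1        62.50        61.4251        61.4251
  2        62.50        60.3686       120.7372
  3        62.50        59.3303       177.9910
  4        62.50        58.3099       233.2396
  5        62.50        57.3070       286.5352
  6        62.50        56.3214       337.9285
  7        62.50        55.3527       387.4692
  8    50,062.50    43,574.9794   348,599.8350
  Σ                 43,983.3945   350,205.1607
P = 43,983.3945; Macaulay duration = 350,205.1607 / 43,983.3945 = 7.96221 half-year periods = 3.98111 years.
Modified duration = D_Mac / (1 + y) = 3.98111 / 1.0175 = 3.91264 years.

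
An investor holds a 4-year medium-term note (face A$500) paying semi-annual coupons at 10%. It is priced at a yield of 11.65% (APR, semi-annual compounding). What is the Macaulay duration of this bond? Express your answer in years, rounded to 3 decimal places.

Periodic yield y = 0.05825. Discount each cash flow and weight by its period:
  t   CF        PV=CF/(1+0.05825)^t    t·PV
  1        25.00        23.6239        23.6239
  2        25.00        22.3236        44.6471
  3        25.00        21.0948        63.2844
  4        25.00        19.9337        79.7346
  5        25.00        18.8364        94.1822
  6        25.00        17.7996       106.7976
  7        25.00        16.8198       117.7389
  8       525.00       333.7744     2,670.1956
  Σ                    474.2062     3,200.2043
Price P = Σ PV = 474.2062.
Macaulay duration = Σ(t·PV) / P = 3,200.2043 / 474.2062 = 6.74855 half-year periods.
In years: 6.74855 / 2 = 3.37427 years.

3.374 years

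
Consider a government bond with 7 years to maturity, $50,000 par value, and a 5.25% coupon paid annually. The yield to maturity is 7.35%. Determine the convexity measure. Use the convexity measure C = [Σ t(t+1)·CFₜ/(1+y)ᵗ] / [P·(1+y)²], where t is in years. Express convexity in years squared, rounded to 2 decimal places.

39.17

With y = 0.0735:
  t   CF        PV=CF/(1+0.0735)^t    t·PV        t(t+1)·PV
  1     2,625.00     2,445.2725     2,445.2725       4,890.5449
  2     2,625.00     2,277.8505     4,555.7009      13,667.1028
  3     2,625.00     2,121.8914     6,365.6743      25,462.6973
  4     2,625.00     1,976.6106     7,906.4423      39,532.2113
  5     2,625.00     1,841.2767     9,206.3836      55,238.3018
  6     2,625.00     1,715.2089    10,291.2532      72,038.7727
  7    52,625.00    32,031.5362   224,220.7534   1,793,766.0270
  Σ                 44,409.6467   264,991.4803   2,004,595.6579
P = 44,409.6467.
Convexity = Σ t(t+1)·PV / [P·(1+y)²] = 2,004,595.6579 / (44,409.6467 × 1.152402) = 39.16926.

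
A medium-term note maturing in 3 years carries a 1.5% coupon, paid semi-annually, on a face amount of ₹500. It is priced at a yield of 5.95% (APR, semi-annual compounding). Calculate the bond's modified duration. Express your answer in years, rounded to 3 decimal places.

2.855 years

Periodic yield y = 0.02975. First find Macaulay duration:
  t   CF        PV=CF/(1+0.02975)^t    t·PV
  1         3.75         3.6417         3.6417
  2         3.75         3.5365         7.0729
  3         3.75         3.4343        10.3028
  4         3.75         3.3351        13.3403
  5         3.75         3.2387        16.1936
  6       503.75       422.4976     2,534.9857
  Σ                    439.6838     2,585.5369
P = 439.6838; Macaulay duration = 2,585.5369 / 439.6838 = 5.88045 half-year periods = 2.94022 years.
Modified duration = D_Mac / (1 + y) = 2.94022 / 1.02975 = 2.85528 years.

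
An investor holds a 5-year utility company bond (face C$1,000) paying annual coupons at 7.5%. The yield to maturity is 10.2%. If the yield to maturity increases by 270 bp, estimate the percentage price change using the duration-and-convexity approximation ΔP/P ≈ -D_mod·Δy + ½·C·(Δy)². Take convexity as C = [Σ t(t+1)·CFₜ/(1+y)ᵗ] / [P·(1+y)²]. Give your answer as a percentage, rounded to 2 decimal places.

-9.82%

With y = 0.102:
  t   CF        PV=CF/(1+0.102)^t    t·PV        t(t+1)·PV
  1        75.00        68.0581        68.0581         136.1162
  2        75.00        61.7587       123.5174         370.5521
  3        75.00        56.0424       168.1271         672.5084
  4        75.00        50.8551       203.4206       1,017.1029
  5     1,075.00       661.4553     3,307.2764      19,843.6586
  Σ                    898.1696     3,870.3996      22,039.9382
P = 898.1696; D_Mac = 4.30921 yrs; D_mod = 3.91035 yrs; C = 20.20640.
Duration effect: -3.91035 × (+0.027) = -0.105580
Convexity effect: 0.5 × 20.20640 × (0.027)² = +0.0073652
ΔP/P ≈ -0.105580 + 0.0073652 = -0.098214 = -9.8214%.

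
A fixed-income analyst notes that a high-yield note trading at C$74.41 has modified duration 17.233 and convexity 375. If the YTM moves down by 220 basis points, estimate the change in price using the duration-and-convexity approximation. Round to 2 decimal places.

+C$34.96

Duration effect: -D_mod·Δy = -17.233 × (-0.022) = +0.379126
Convexity effect: ½·C·(Δy)² = 0.5 × 375 × (-0.022)² = +0.0907500
ΔP/P ≈ +0.379126 + 0.0907500 = +0.469876
ΔP ≈ 74.41 × (+0.469876) = +34.96347316.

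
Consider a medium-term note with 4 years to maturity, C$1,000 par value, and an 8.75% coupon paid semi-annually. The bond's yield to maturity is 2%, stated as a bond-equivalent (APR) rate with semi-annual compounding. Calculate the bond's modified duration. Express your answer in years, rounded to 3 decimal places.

3.493 years

Periodic yield y = 0.01. First find Macaulay duration:
  t   CF        PV=CF/(1+0.01)^t    t·PV
  1        43.75        43.3168        43.3168
  2        43.75        42.8880        85.7759
  3        43.75        42.4633       127.3900
  4        43.75        42.0429       168.1716
  5        43.75        41.6266       208.1331
  6        43.75        41.2145       247.2869
  7        43.75        40.8064       285.6449
  8     1,043.75       963.8856     7,711.0849
  Σ                  1,258.2441     8,876.8041
P = 1,258.2441; Macaulay duration = 8,876.8041 / 1,258.2441 = 7.05491 half-year periods = 3.52746 years.
Modified duration = D_Mac / (1 + y) = 3.52746 / 1.01 = 3.49253 years.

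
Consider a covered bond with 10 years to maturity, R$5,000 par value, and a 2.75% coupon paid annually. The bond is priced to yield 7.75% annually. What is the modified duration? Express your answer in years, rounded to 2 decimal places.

7.94 years

Periodic yield y = 0.0775. First find Macaulay duration:
  t   CF        PV=CF/(1+0.0775)^t    t·PV
  1       137.50       127.6102       127.6102
  2       137.50       118.4317       236.8635
  3       137.50       109.9135       329.7404
  4       137.50       102.0078       408.0314
  5       137.50        94.6709       473.3543
  6       137.50        87.8616       527.1695
  7       137.50        81.5421       570.7945
  8       137.50        75.6771       605.4168
  9       137.50        70.2340       632.1057
  10    5,137.50     2,435.4490    24,354.4904
  Σ                  3,303.3979    28,265.5766
P = 3,303.3979; Macaulay duration = 28,265.5766 / 3,303.3979 = 8.55652 years.
Modified duration = D_Mac / (1 + y) = 8.55652 / 1.0775 = 7.94108 years.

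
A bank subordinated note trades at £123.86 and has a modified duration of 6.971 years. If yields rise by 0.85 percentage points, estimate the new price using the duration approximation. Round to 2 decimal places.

Duration approximation: ΔP/P ≈ -D_mod · Δy = -6.971 × (+0.0085) = -0.0592535.
New price ≈ 123.86 × (1 - 0.0592535) = 116.52086149.

£116.52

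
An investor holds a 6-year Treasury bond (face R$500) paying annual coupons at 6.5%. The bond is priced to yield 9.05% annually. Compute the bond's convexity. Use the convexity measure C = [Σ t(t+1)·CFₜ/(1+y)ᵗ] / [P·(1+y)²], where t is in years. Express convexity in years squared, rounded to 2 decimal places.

28.32

With y = 0.0905:
  t   CF        PV=CF/(1+0.0905)^t    t·PV        t(t+1)·PV
  1        32.50        29.8028        29.8028          59.6057
  2        32.50        27.3295        54.6590         163.9771
  3        32.50        25.0615        75.1844         300.7375
  4        32.50        22.9816        91.9265         459.6324
  5        32.50        21.0744       105.3719         632.2317
  6       532.50       316.6399     1,899.8392      13,298.8744
  Σ                    442.8897     2,256.7839      14,915.0588
P = 442.8897.
Convexity = Σ t(t+1)·PV / [P·(1+y)²] = 14,915.0588 / (442.8897 × 1.189190) = 28.31901.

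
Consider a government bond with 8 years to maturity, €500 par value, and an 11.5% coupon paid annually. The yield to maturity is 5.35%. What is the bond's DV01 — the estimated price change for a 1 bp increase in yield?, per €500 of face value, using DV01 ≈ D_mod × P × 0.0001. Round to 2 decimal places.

€0.40

Periodic yield y = 0.0535.
  t   CF        PV=CF/(1+0.0535)^t    t·PV
  1        57.50        54.5800        54.5800
  2        57.50        51.8082       103.6165
  3        57.50        49.1772       147.5317
  4        57.50        46.6799       186.7195
  5        57.50        44.3093       221.5466
  6        57.50        42.0592       252.3550
  7        57.50        39.9233       279.4629
  8       557.50       367.4249     2,939.3990
  Σ                    695.9620     4,185.2111
P = 695.9620; D_Mac = 6.01356 yrs; D_mod = 5.70818 yrs.
DV01 ≈ 5.70818 × 695.9620 × 0.0001 = 0.397267.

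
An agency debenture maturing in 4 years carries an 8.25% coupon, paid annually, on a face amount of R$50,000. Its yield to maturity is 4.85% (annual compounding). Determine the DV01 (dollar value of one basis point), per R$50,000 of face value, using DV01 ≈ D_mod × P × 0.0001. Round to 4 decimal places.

R$19.1999

Periodic yield y = 0.0485.
  t   CF        PV=CF/(1+0.0485)^t    t·PV
  1     4,125.00     3,934.1917     3,934.1917
  2     4,125.00     3,752.2095     7,504.4191
  3     4,125.00     3,578.6452    10,735.9357
  4    54,125.00    44,784.1329   179,136.5317
  Σ                 56,049.1794   201,311.0782
P = 56,049.1794; D_Mac = 3.59169 yrs; D_mod = 3.42555 yrs.
DV01 ≈ 3.42555 × 56,049.1794 × 0.0001 = 19.199912.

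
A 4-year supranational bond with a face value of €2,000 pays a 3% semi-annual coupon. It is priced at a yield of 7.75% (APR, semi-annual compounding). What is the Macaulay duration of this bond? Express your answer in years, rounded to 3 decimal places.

3.776 years

Periodic yield y = 0.03875. Discount each cash flow and weight by its period:
  t   CF        PV=CF/(1+0.03875)^t    t·PV
  1        30.00        28.8809        28.8809
  2        30.00        27.8035        55.6070
  3        30.00        26.7663        80.2989
  4        30.00        25.7678       103.0711
  5        30.00        24.8065       124.0327
  6        30.00        23.8811       143.2868
  7        30.00        22.9903       160.9319
  8     2,030.00     1,497.6411    11,981.1286
  Σ                  1,678.5374    12,677.2378
Price P = Σ PV = 1,678.5374.
Macaulay duration = Σ(t·PV) / P = 12,677.2378 / 1,678.5374 = 7.55255 half-year periods.
In years: 7.55255 / 2 = 3.77627 years.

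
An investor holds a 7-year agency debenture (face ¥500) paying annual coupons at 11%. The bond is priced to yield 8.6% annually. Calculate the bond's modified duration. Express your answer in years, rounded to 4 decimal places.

4.9136 years

Periodic yield y = 0.086. First find Macaulay duration:
  t   CF        PV=CF/(1+0.086)^t    t·PV
  1        55.00        50.6446        50.6446
  2        55.00        46.6340        93.2681
  3        55.00        42.9411       128.8233
  4        55.00        39.5406       158.1624
  5        55.00        36.4094       182.0470
  6        55.00        33.5262       201.1569
  7       555.00       311.5188     2,180.6313
  Σ                    561.2146     2,994.7337
P = 561.2146; Macaulay duration = 2,994.7337 / 561.2146 = 5.33616 years.
Modified duration = D_Mac / (1 + y) = 5.33616 / 1.086 = 4.91360 years.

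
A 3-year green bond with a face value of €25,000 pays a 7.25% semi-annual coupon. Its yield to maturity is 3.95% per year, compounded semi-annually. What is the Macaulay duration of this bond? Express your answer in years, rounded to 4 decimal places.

Periodic yield y = 0.01975. Discount each cash flow and weight by its period:
  t   CF        PV=CF/(1+0.01975)^t    t·PV
  1       906.25       888.6982       888.6982
  2       906.25       871.4864     1,742.9727
  3       906.25       854.6078     2,563.8235
  4       906.25       838.0562     3,352.2250
  5       906.25       821.8252     4,109.1260
  6    25,906.25    23,037.8671   138,227.2025
  Σ                 27,312.5409   150,884.0479
Price P = Σ PV = 27,312.5409.
Macaulay duration = Σ(t·PV) / P = 150,884.0479 / 27,312.5409 = 5.52435 half-year periods.
In years: 5.52435 / 2 = 2.76218 years.

2.7622 years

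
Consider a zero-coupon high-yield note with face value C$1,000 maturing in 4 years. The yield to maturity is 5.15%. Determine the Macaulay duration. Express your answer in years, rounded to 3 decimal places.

A zero-coupon bond has a single cash flow at maturity, so its Macaulay duration equals its maturity: 4 years.

4.000 years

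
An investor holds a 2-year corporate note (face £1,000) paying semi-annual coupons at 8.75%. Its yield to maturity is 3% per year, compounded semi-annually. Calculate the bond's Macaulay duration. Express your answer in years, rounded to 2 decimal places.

Periodic yield y = 0.015. Discount each cash flow and weight by its period:
  t   CF        PV=CF/(1+0.015)^t    t·PV
  1        43.75        43.1034        43.1034
  2        43.75        42.4665        84.9329
  3        43.75        41.8389       125.5166
  4     1,043.75       983.4048     3,933.6192
  Σ                  1,110.8136     4,187.1721
Price P = Σ PV = 1,110.8136.
Macaulay duration = Σ(t·PV) / P = 4,187.1721 / 1,110.8136 = 3.76946 half-year periods.
In years: 3.76946 / 2 = 1.88473 years.

1.88 years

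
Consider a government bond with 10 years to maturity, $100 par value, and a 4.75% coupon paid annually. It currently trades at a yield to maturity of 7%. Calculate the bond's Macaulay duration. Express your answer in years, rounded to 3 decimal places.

7.997 years

Periodic yield y = 0.07. Discount each cash flow and weight by its year:
  t   CF        PV=CF/(1+0.07)^t    t·PV
  1         4.75         4.4393         4.4393
  2         4.75         4.1488         8.2977
  3         4.75         3.8774        11.6322
  4         4.75         3.6238        14.4950
  5         4.75         3.3867        16.9334
  6         4.75         3.1651        18.9908
  7         4.75         2.9581        20.7064
  8         4.75         2.7645        22.1163
  9         4.75         2.5837        23.2532
  10      104.75        53.2496       532.4959
  Σ                     84.1969       673.3602
Price P = Σ PV = 84.1969.
Macaulay duration = Σ(t·PV) / P = 673.3602 / 84.1969 = 7.99744 years.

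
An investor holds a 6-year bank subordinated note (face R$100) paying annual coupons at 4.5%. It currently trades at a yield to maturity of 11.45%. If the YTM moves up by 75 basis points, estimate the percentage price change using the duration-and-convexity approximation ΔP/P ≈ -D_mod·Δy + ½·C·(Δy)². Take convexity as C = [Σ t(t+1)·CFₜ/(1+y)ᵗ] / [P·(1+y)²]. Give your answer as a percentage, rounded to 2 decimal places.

With y = 0.1145:
  t   CF        PV=CF/(1+0.1145)^t    t·PV        t(t+1)·PV
  1         4.50         4.0377         4.0377           8.0754
  2         4.50         3.6229         7.2457          21.7372
  3         4.50         3.2507         9.7520          39.0080
  4         4.50         2.9167        11.6668          58.3341
  5         4.50         2.6171        13.0853          78.5115
  6       104.50        54.5300       327.1803       2,290.2619
  Σ                     70.9750       372.9677       2,495.9280
P = 70.9750; D_Mac = 5.25492 yrs; D_mod = 4.71504 yrs; C = 28.31173.
Duration effect: -4.71504 × (+0.0075) = -0.035363
Convexity effect: 0.5 × 28.31173 × (0.0075)² = +0.0007963
ΔP/P ≈ -0.035363 + 0.0007963 = -0.034567 = -3.4567%.

-3.46%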